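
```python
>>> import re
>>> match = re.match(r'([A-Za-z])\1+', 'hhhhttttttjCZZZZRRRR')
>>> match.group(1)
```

`\1` is not a pattern — it's the concrete string captured by group 1, re-applied verbatim.
`re.match` won't scan ahead — the pattern has to work from the very first character.
The match spans [0:4] → 'hhhh'.
Captured: group 1 = 'h'.

'h'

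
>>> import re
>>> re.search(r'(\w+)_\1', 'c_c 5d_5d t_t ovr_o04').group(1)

A backreference is literal: `\1` must see the identical characters the first group matched.
`re.search` scans for the first position where the pattern succeeds.
The match spans [0:3] → 'c_c'.
Captured: group 1 = 'c'.

'c'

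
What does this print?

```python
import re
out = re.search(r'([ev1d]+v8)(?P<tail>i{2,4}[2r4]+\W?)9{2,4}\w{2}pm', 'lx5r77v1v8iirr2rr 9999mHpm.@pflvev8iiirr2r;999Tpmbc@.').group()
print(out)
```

The pattern matches one or more of one of [ev1d], then the literal 'v8' (captured); then 2 to 4 of the literal 'i', then one or more of one of [2r4], then optionally a non-word character (captured as 'tail'); then 2 to 4 of a literal '9', then exactly 2 of a word character, then the literal 'pm'.
`re.search` scans for the first position where the pattern succeeds.
The match spans [6:26] → 'v1v8iirr2rr 9999mHpm'.
Captured: group 1 = 'v1v8', group 2 = 'iirr2rr '.

v1v8iirr2rr 9999mHpm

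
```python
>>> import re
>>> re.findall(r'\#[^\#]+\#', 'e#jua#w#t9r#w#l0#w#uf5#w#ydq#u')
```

['#jua#', '#t9r#', '#l0#', '#uf5#', '#ydq#']

Matches: at [1:6] → '#jua#'; at [7:12] → '#t9r#'; at [13:17] → '#l0#'; at [18:23] → '#uf5#'; at [24:29] → '#ydq#'.
Since nothing is captured, `findall` lists the 5 matched substrings directly.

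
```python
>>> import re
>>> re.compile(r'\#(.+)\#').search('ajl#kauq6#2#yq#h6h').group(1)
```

The match spans [3:15] → '#kauq6#2#yq#'.
Captured: group 1 = 'kauq6#2#yq'.

'kauq6#2#yq'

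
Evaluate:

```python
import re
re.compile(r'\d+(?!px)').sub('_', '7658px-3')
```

'_8px-_'

A negative assertion filters positions out without eating any characters.
Matches: at [0:3] → '765'; at [7:8] → '3'.
Every occurrence is swapped for '_'.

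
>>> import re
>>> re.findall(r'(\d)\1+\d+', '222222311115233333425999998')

['2']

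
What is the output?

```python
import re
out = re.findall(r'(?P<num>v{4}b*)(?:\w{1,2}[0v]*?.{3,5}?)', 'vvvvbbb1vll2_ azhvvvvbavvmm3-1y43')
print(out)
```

['vvvvbbb', 'vvvvb']

Pattern: exactly 4 of the literal 'v', then zero or more of a literal 'b' (captured as 'num'); then 1 to 2 of a word character, then zero or more of one of [0v] (lazy), then 3 to 5 of any character (lazy) (non-capturing group).
Matches: at [0:12] match 'vvvvbbb1vll2', group 1 = 'vvvvbbb'; at [17:27] match 'vvvvbavvmm', group 1 = 'vvvvb'.
`findall` collects group 1 from each match (2 total).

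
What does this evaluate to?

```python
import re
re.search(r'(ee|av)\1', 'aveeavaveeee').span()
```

After group 1 captures some text, `\1` only succeeds where that same text appears again.
The match spans [4:8] → 'avav'.

(4, 8)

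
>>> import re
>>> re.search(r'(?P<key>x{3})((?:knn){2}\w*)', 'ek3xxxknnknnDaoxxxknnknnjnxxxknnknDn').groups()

The pattern matches exactly 3 of a literal 'x' (captured as 'key'); then the literal 'knn' repeated 2 times, then zero or more of a word character (captured).
Unlike `match`, `search` isn't anchored — it looks for the pattern anywhere in the string.
The match spans [3:36] → 'xxxknnknnDaoxxxknnknnjnxxxknnknDn'.
Captured: group 1 = 'xxx', group 2 = 'knnknnDaoxxxknnknnjnxxxknnknDn'.

('xxx', 'knnknnDaoxxxknnknnjnxxxknnknDn')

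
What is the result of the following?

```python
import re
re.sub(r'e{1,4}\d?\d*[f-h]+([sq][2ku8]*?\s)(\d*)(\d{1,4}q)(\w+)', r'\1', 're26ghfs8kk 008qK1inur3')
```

'rs8kk '

The pattern matches 1 to 4 of a literal 'e', then optionally a digit, then zero or more of a digit; then one or more of a character in [f-h]; then one of [sq], then zero or more of one of [2ku8] (lazy), then whitespace (captured); then zero or more of a digit (captured); then 1 to 4 of a digit, then a literal 'q' (captured); then one or more of a word character (captured).
Matches: at [1:23] → 'e26ghfs8kk 008qK1inur3'.
`\1` in the replacement pulls in group 1's text for each match.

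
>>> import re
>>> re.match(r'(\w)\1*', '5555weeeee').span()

A backreference is literal: `\1` must see the identical characters the first group matched.
With `match`, the pattern is implicitly anchored at the beginning.
The match spans [0:4] → '5555'.
Captured: group 1 = '5'.

(0, 4)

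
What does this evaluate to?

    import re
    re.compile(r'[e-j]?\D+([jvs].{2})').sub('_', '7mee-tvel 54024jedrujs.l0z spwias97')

'7_ 54024_0_'

The pattern matches optionally a character in [e-j], then one or more of a non-digit; then one of [jvs], then exactly 2 of any character (captured).
Matches: at [1:9] → 'mee-tvel'; at [15:24] → 'jedrujs.l'; at [25:35] → 'z spwias97'.
`sub` substitutes '_' at each match site.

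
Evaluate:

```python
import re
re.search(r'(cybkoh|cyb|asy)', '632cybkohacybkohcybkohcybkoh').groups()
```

('cybkoh',)

Alternation tries branches left to right and keeps the first one that lets the overall match succeed at that position.
`re.search` scans for the first position where the pattern succeeds.
The match spans [3:9] → 'cybkoh'.
Captured: group 1 = 'cybkoh'.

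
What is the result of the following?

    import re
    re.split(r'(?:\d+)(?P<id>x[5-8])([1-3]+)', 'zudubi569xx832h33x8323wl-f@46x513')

['zudubi569xx832h', 'x8', '323', 'wl-f@', 'x5', '13', '']

This matches one or more of a digit (non-capturing group); then a literal 'x', then a character in [5-8] (captured as 'id'); then one or more of a character in [1-3] (captured).
Matches to split on: at [15:22] → '33x8323'; at [27:33] → '46x513'.
`re.split` interleaves the captured-group text with the surrounding fragments.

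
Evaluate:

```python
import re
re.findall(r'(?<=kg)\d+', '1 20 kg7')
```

The positive lookaround only admits positions where the adjacent text matches; those characters stay outside the span.
With no groups in the pattern, `findall` gives back each whole match — 1 here.

['7']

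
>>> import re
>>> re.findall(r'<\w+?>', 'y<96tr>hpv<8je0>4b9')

Scanning left to right: at [1:7] → '<96tr>'; at [10:16] → '<8je0>'.
With no groups in the pattern, `findall` gives back each whole match — 2 here.

['<96tr>', '<8je0>']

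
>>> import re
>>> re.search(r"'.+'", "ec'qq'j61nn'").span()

(2, 12)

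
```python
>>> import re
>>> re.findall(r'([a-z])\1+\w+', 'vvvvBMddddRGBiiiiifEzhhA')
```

`\1` is not a pattern — it's the concrete string captured by group 1, re-applied verbatim.
Scanning left to right: at [0:24] match 'vvvvBMddddRGBiiiiifEzhhA', group 1 = 'v'.
One capturing group, so `findall` returns just the captured substring from the one match — 1 in all.

['v']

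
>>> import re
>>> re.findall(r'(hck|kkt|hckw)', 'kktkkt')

['kkt', 'kkt']

Because there's exactly one group, `findall` drops the full match and keeps group 1 from each hit.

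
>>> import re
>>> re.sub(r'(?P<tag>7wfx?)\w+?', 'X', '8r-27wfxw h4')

Pattern: the literal '7wf', then optionally the literal 'x' (captured as 'tag'); then one or more of a word character (lazy).
Matches: at [4:9] → '7wfxw'.
Every occurrence is swapped for 'X'.

'8r-2X h4'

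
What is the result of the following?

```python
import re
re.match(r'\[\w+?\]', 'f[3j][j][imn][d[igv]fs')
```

None

`re.match` only tries the pattern at the start of the string.
Here position 0 doesn't satisfy it, so the call returns None.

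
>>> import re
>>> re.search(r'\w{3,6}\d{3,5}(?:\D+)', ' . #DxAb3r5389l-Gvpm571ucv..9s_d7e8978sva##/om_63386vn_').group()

The match spans [4:20] → 'DxAb3r5389l-Gvpm'.

'DxAb3r5389l-Gvpm'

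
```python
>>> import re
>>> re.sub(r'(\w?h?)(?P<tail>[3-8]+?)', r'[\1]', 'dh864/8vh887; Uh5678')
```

The pattern matches optionally a word character, then optionally the literal 'h' (captured); then one or more of a character in [3-8] (lazy) (captured as 'tail').
Matches: at [0:3] → 'dh8'; at [3:5] → '64'; at [6:7] → '8'; at [7:10] → 'vh8'; at [10:12] → '87'; ….
`\1` in the replacement pulls in group 1's text for each match.

'[dh][6]/[][vh][8]; [Uh][6][]'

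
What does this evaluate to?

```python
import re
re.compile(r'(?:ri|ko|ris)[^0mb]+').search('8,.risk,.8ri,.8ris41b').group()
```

'risk,.8ri,.8ris41'

The match spans [3:20] → 'risk,.8ri,.8ris41'.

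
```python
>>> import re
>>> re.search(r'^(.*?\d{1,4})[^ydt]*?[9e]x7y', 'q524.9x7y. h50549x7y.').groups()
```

The pattern matches anchored at the start of the string; then zero or more of any character (lazy), then 1 to 4 of a digit (captured); then zero or more of any character except [ydt] (lazy); then one of [9e], then the literal 'x7y'.
`re.search` scans for the first position where the pattern succeeds.
The match spans [0:9] → 'q524.9x7y'.
Captured: group 1 = 'q524'.

('q524',)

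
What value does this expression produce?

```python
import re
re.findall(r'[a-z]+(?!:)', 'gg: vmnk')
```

`(?!…)`/`(?<!…)` only lets a position through if the neighbouring text does NOT match; no characters are consumed.
No capturing groups, so `findall` returns the 2 full match strings.

['g', 'vmnk']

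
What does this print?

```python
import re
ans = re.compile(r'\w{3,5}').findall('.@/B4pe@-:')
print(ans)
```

The pattern matches 3 to 5 of a word character.
No capturing groups, so `findall` returns the 1 full match string.

['B4pe']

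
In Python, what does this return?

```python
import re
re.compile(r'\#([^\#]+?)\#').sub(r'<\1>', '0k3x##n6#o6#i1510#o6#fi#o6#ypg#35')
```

'0k3x#<n6>o6<i1510>o6<fi>o6<ypg>35'

Matches: at [5:9] → '#n6#'; at [11:18] → '#i1510#'; at [20:24] → '#fi#'; at [26:31] → '#ypg#'.
Each match is replaced using the text its own group 1 captured.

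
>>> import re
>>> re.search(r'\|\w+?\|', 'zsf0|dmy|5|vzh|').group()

'|dmy|'

The match spans [4:9] → '|dmy|'.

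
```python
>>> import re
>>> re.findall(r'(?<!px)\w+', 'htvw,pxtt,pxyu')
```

['htvw', 'pxtt', 'pxyu']

Because the assertion is negative and zero-width, positions next to the forbidden text are skipped.
`findall` yields the raw match text (3 of them) because the pattern has no groups.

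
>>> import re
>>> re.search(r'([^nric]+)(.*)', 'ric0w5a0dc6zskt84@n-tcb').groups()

The pattern matches one or more of any character except [nric] (captured); then zero or more of any character (captured).
`search` walks the string left to right and returns the first match it finds.
The match spans [3:23] → '0w5a0dc6zskt84@n-tcb'.
Captured: group 1 = '0w5a0d', group 2 = 'c6zskt84@n-tcb'.

('0w5a0d', 'c6zskt84@n-tcb')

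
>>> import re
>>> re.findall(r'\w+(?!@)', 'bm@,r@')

['b']

Because the assertion is negative and zero-width, positions next to the forbidden text are skipped.
Scanning left to right: at [0:1] → 'b'.
No capturing groups, so `findall` returns the 1 full match string.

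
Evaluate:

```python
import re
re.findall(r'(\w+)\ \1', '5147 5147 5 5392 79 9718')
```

After group 1 captures some text, `\1` only succeeds where that same text appears again.
`findall` collects group 1 from each match (3 total).

['5147', '5', '9']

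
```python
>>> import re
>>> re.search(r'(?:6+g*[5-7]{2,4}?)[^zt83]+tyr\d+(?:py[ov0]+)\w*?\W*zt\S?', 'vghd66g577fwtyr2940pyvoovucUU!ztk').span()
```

(4, 33)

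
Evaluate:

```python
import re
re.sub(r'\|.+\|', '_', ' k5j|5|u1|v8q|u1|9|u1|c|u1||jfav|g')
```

Matches: at [4:33] → '|5|u1|v8q|u1|9|u1|c|u1||jfav|'.
Each match is replaced by '_'.

' k5j_g'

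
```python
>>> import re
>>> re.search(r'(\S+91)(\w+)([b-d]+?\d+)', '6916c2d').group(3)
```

The match spans [0:6] → '6916c2'.
Captured: group 1 = '691', group 2 = '6', group 3 = 'c2'.

'c2'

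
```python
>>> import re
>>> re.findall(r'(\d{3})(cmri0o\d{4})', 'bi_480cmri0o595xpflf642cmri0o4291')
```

The pattern matches exactly 3 of a digit (captured); then the literal 'cmr', then the literal 'i0o', then exactly 4 of a digit (captured).
Matches: at [20:33] match '642cmri0o4291', groups = ('642', 'cmri0o4291').
`findall` packs the 2 group values into a tuple for every match.

[('642', 'cmri0o4291')]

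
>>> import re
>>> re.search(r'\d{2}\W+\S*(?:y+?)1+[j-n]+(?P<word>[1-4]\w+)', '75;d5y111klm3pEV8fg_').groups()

This matches exactly 2 of a digit, then one or more of a non-word character, then zero or more of a non-whitespace character; then one or more of a literal 'y' (lazy) (non-capturing group); then one or more of a literal '1'; then one or more of a character in [j-n]; then a character in [1-4], then one or more of a word character (captured as 'word').
`search` walks the string left to right and returns the first match it finds.
The match spans [0:20] → '75;d5y111klm3pEV8fg_'.
Captured: group 1 = '3pEV8fg_'.

('3pEV8fg_',)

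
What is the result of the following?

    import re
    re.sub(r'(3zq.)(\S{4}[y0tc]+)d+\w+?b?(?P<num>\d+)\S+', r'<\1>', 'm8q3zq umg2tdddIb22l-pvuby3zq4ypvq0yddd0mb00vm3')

Pattern: the literal '3zq', then any character (captured); then exactly 4 of a non-whitespace character, then one or more of one of [y0tc] (captured); then one or more of the literal 'd', then one or more of a word character (lazy), then optionally a literal 'b'; then one or more of a digit (captured as 'num'); then one or more of a non-whitespace character.
The replacement refers to a captured group, so each match is rewritten using its own captured text.

'm8q<3zq >'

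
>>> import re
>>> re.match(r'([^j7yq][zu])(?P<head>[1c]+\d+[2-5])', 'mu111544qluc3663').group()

'mu111544'

`match` is anchored at position 0; if the pattern doesn't fit there, it returns None.
The match spans [0:8] → 'mu111544'.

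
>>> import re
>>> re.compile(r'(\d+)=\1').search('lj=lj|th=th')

A backreference is literal: `\1` must see the identical characters the first group matched.
Unlike `match`, `search` isn't anchored — it looks for the pattern anywhere in the string.
Here nothing in the string fits, so the call returns None.

None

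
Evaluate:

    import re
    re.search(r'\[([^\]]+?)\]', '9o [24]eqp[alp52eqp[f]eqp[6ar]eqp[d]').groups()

The match spans [3:7] → '[24]'.
Captured: group 1 = '24'.

('24',)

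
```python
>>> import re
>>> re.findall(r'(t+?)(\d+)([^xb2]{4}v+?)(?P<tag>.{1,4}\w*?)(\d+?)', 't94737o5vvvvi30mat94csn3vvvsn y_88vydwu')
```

[('t', '94737', 'o5vvv', 'vi30mat', '9')]

Pattern: one or more of a literal 't' (lazy) (captured); then one or more of a digit (captured); then exactly 4 of any character except [xb2], then one or more of a literal 'v' (lazy) (captured); then 1 to 4 of any character, then zero or more of a word character (lazy) (captured as 'tag'); then one or more of a digit (lazy) (captured).
Because the quantifier is non-greedy, it stops expanding at the earliest point where the rest of the pattern can succeed.
Walking the string: at [0:19] match 't94737o5vvvvi30mat9', groups = ('t', '94737', 'o5vvv', 'vi30mat', '9').
`findall` packs the 5 group values into a tuple for every match.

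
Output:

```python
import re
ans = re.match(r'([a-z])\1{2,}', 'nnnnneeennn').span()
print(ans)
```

`re.match` won't scan ahead — the pattern has to work from the very first character.
The match spans [0:5] → 'nnnnn'.

(0, 5)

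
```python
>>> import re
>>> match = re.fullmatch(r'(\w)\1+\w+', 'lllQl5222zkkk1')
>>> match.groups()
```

A backreference is literal: `\1` must see the identical characters the first group matched.
`re.fullmatch` requires the pattern to consume the entire string.
The match spans [0:14] → 'lllQl5222zkkk1'.
Captured: group 1 = 'l'.

('l',)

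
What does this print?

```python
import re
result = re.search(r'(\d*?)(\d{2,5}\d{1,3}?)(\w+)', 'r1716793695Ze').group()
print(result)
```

This matches zero or more of a digit (lazy) (captured); then 2 to 5 of a digit, then 1 to 3 of a digit (lazy) (captured); then one or more of a word character (captured).
`re.search` scans for the first position where the pattern succeeds.
The match spans [1:13] → '1716793695Ze'.
Captured: group 1 = '', group 2 = '171679', group 3 = '3695Ze'.

1716793695Ze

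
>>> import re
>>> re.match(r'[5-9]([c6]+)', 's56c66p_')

`re.match` won't scan ahead — the pattern has to work from the very first character.
Here position 0 doesn't satisfy it, so the call returns None.

None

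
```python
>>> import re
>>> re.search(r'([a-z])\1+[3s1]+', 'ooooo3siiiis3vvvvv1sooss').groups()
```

The match spans [0:7] → 'ooooo3s'.
Captured: group 1 = 'o'.

('o',)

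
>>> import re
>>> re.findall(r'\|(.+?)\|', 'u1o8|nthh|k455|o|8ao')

['nthh', 'o']

Lazy quantifiers expand one character at a time until the remainder of the pattern can match.
Scanning left to right: at [4:10] match '|nthh|', group 1 = 'nthh'; at [14:17] match '|o|', group 1 = 'o'.
`findall` collects group 1 from each match (2 total).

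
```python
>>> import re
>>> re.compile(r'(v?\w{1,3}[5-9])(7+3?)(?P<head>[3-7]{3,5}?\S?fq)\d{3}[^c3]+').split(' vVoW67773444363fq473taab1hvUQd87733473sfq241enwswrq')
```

[' ', 'vVoW6', '7773', '444363fq', '33473sfq241enwswrq']

The pattern matches optionally the literal 'v', then 1 to 3 of a word character, then a character in [5-9] (captured); then one or more of the literal '7', then optionally the literal '3' (captured); then 3 to 5 of a character in [3-7] (lazy), then optionally a non-whitespace character, then the literal 'fq' (captured as 'head'); then exactly 3 of a digit, then one or more of any character except [c3].
Matches to split on: at [1:34] → 'vVoW67773444363fq473taab1hvUQd877'.
`re.split` interleaves the captured-group text with the surrounding fragments.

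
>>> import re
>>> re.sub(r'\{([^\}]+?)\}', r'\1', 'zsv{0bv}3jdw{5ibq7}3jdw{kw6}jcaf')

'zsv0bv3jdw5ibq73jdwkw6jcaf'

Matches: at [3:8] → '{0bv}'; at [12:19] → '{5ibq7}'; at [23:28] → '{kw6}'.
The replacement refers to a captured group, so each match is rewritten using its own captured text.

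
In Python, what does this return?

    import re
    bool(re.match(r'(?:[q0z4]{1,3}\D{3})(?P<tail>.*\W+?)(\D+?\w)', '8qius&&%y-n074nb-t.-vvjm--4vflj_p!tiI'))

False

With `match`, the pattern is implicitly anchored at the beginning.
Here position 0 doesn't satisfy it, so the call returns None, and `bool(None)` is False.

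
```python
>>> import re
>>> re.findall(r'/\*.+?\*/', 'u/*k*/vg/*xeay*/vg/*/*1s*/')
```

['/*k*/', '/*xeay*/', '/*/*1s*/']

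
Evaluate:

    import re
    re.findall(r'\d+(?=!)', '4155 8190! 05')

The positive lookaround only admits positions where the adjacent text matches; those characters stay outside the span.
Scanning left to right: at [5:9] → '8190'.
Since nothing is captured, `findall` lists the 1 matched substring directly.

['8190']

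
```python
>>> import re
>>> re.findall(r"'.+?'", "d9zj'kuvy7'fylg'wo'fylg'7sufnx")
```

["'kuvy7'", "'wo'"]

With the lazy modifier that quantifier settles for the fewest repetitions that let the rest of the pattern succeed (the atoms after it are unaffected and can still be greedy).
Scanning left to right: at [4:11] → "'kuvy7'"; at [15:19] → "'wo'".
No capturing groups, so `findall` returns the 2 full match strings.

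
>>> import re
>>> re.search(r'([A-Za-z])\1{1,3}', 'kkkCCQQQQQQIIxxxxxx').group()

After group 1 captures some text, `\1` only succeeds where that same text appears again.
`search` walks the string left to right and returns the first match it finds.
The match spans [0:3] → 'kkk'.
Captured: group 1 = 'k'.

'kkk'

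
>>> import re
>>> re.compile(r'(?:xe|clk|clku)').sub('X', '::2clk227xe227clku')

'::2X227X227Xu'

Alternation tries branches left to right and keeps the first one that lets the overall match succeed at that position.
Each match is replaced by 'X'.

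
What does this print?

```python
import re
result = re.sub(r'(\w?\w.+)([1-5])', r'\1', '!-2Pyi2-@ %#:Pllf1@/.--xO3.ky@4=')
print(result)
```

This matches optionally a word character, then a word character, then one or more of any character (captured); then a character in [1-5] (captured).
Matches: at [2:31] → '2Pyi2-@ %#:Pllf1@/.--xO3.ky@4'.
Each match is replaced using the text its own group 1 captured.

!-2Pyi2-@ %#:Pllf1@/.--xO3.ky@=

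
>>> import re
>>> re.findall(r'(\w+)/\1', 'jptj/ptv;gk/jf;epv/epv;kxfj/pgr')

`\1` has to match the exact text group 1 already captured.
Walking the string: at [15:22] match 'epv/epv', group 1 = 'epv'.
Because there's exactly one group, `findall` drops the full match and keeps group 1 from the one hit.

['epv']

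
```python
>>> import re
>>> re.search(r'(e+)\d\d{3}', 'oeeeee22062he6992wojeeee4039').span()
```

Pattern: one or more of a literal 'e' (captured); then a digit, then exactly 3 of a digit.
`re.search` tries every starting position until one works.
The match spans [1:10] → 'eeeee2206'.
Captured: group 1 = 'eeeee'.

(1, 10)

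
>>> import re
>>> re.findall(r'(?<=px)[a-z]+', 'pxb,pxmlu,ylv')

['b', 'mlu']

The positive lookaround only admits positions where the adjacent text matches; those characters stay outside the span.
With no groups in the pattern, `findall` gives back each whole match — 2 here.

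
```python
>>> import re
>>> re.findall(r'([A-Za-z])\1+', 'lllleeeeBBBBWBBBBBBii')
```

['l', 'e', 'B', 'B', 'i']

After group 1 captures some text, `\1` only succeeds where that same text appears again.
Matches: at [0:4] match 'llll', group 1 = 'l'; at [4:8] match 'eeee', group 1 = 'e'; at [8:12] match 'BBBB', group 1 = 'B'; at [13:19] match 'BBBBBB', group 1 = 'B'; at [19:21] match 'ii', group 1 = 'i'.
With a single group, `findall` returns only what that group captured — 5 items.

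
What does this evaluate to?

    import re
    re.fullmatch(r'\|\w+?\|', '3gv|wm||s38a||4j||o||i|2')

`fullmatch` succeeds only if the pattern covers the string from start to end.
Here there's no way to consume every character, so the call returns None.

None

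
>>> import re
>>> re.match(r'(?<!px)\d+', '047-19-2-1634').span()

(0, 3)

`re.match` won't scan ahead — the pattern has to work from the very first character.
The match spans [0:3] → '047'.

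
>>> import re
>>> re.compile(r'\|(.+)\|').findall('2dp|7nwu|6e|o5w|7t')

['7nwu|6e|o5w']

Because there's exactly one group, `findall` drops the full match and keeps group 1 from the one hit.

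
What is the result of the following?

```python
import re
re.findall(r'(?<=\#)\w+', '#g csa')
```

['g']

Because the assertion is zero-width, the text it checks is not consumed and won't appear in the result.
Since nothing is captured, `findall` lists the 1 matched substring directly.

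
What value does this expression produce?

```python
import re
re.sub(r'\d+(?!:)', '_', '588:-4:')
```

'_8:-4:'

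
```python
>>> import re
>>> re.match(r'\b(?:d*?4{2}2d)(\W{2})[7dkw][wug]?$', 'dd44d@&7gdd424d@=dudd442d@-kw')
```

`re.match` only tries the pattern at the start of the string.
Here the string doesn't start with a match, so the call returns None.

None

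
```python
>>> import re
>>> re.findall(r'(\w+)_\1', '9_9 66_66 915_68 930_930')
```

['9', '66', '930']

The backreference `\1` re-matches whatever the first group consumed, character for character.
Matches: at [0:3] match '9_9', group 1 = '9'; at [4:9] match '66_66', group 1 = '66'; at [17:24] match '930_930', group 1 = '930'.
`findall` collects group 1 from each match (3 total).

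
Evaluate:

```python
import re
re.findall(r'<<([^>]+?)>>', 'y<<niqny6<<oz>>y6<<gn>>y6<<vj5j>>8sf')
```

['niqny6<<oz', 'gn', 'vj5j']

With a single group, `findall` returns only what that group captured — 3 items.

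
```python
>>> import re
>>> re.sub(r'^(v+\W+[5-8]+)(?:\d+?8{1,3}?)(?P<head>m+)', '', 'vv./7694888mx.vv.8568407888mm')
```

'x.vv.8568407888mm'

Pattern: anchored at the start of the string; then one or more of the literal 'v', then one or more of a non-word character, then one or more of a character in [5-8] (captured); then one or more of a digit (lazy), then 1 to 3 of a literal '8' (lazy) (non-capturing group); then one or more of a literal 'm' (captured as 'head').
Matches: at [0:12] → 'vv./7694888m'.
Every occurrence is swapped for ''.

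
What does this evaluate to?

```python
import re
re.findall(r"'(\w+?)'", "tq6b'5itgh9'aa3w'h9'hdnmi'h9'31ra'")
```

With a single group, `findall` returns only what that group captured — 3 items.

['5itgh9', 'h9', 'h9']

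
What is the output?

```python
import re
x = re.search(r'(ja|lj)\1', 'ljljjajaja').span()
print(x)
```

The backreference `\1` re-matches whatever the first group consumed, character for character.
Unlike `match`, `search` isn't anchored — it looks for the pattern anywhere in the string.
The match spans [0:4] → 'ljlj'.
Captured: group 1 = 'lj'.

(0, 4)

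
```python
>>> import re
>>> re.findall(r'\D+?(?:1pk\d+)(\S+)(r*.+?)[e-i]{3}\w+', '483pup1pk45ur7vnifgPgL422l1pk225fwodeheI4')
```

[('ur7vnifgPgL422l1pk225fwo', 'd')]

The pattern matches one or more of a non-digit (lazy); then the literal '1pk', then one or more of a digit (non-capturing group); then one or more of a non-whitespace character (captured); then zero or more of the literal 'r', then one or more of any character (lazy) (captured); then exactly 3 of a character in [e-i], then one or more of a word character.
Walking the string: at [3:41] match 'pup1pk45ur7vnifgPgL422l1pk225fwodeheI4', groups = ('ur7vnifgPgL422l1pk225fwo', 'd').
Multiple groups make `findall` return tuples — one 2-tuple for the one match.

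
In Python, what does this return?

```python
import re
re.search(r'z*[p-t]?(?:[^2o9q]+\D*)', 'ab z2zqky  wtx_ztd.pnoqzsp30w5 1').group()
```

'ab z'

Pattern: zero or more of a literal 'z', then optionally a character in [p-t]; then one or more of any character except [2o9q], then zero or more of a non-digit (non-capturing group).
`search` walks the string left to right and returns the first match it finds.
The match spans [0:4] → 'ab z'.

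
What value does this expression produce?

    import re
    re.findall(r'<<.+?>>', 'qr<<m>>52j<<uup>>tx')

Because the quantifier is non-greedy, it stops expanding at the earliest point where the rest of the pattern can succeed.
Walking the string: at [2:7] → '<<m>>'; at [10:17] → '<<uup>>'.
`findall` yields the raw match text (2 of them) because the pattern has no groups.

['<<m>>', '<<uup>>']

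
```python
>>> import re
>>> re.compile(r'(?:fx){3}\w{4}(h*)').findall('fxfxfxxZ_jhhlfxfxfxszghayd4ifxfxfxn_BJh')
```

['hh', '', 'h']

Because there's exactly one group, `findall` drops the full match and keeps group 1 from each hit.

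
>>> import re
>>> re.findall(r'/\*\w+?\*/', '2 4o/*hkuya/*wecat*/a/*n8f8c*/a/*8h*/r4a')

Walking the string: at [11:20] → '/*wecat*/'; at [21:30] → '/*n8f8c*/'; at [31:37] → '/*8h*/'.
`findall` yields the raw match text (3 of them) because the pattern has no groups.

['/*wecat*/', '/*n8f8c*/', '/*8h*/']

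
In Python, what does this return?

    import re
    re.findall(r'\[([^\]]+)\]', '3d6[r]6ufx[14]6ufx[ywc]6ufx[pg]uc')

Scanning left to right: at [3:6] match '[r]', group 1 = 'r'; at [10:14] match '[14]', group 1 = '14'; at [18:23] match '[ywc]', group 1 = 'ywc'; at [27:31] match '[pg]', group 1 = 'pg'.
`findall` collects group 1 from each match (4 total).

['r', '14', 'ywc', 'pg']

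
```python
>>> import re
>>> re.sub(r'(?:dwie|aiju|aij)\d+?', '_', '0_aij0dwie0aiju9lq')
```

'0____lq'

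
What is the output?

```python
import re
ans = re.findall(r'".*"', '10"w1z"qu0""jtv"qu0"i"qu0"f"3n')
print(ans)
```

Matches: at [2:28] → '"w1z"qu0""jtv"qu0"i"qu0"f"'.
Since nothing is captured, `findall` lists the 1 matched substring directly.

['"w1z"qu0""jtv"qu0"i"qu0"f"']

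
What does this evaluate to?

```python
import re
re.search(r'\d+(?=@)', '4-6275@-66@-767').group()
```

The `(?=…)`/`(?<=…)` assertion just peeks at neighbouring text; it doesn't advance the match position.
The match spans [2:6] → '6275'.

'6275'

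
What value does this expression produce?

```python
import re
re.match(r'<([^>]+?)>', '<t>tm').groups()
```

('t',)

With `match`, the pattern is implicitly anchored at the beginning.
The match spans [0:3] → '<t>'.
Captured: group 1 = 't'.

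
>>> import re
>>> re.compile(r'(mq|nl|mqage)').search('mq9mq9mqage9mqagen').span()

The match spans [0:2] → 'mq'.

(0, 2)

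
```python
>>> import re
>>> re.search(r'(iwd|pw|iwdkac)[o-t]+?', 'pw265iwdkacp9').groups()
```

('iwdkac',)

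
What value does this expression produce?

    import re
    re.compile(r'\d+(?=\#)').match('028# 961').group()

'028'

Lookahead/lookbehind check context without consuming it, so the matched span excludes the asserted characters.
`re.match` only tries the pattern at the start of the string.
The match spans [0:3] → '028'.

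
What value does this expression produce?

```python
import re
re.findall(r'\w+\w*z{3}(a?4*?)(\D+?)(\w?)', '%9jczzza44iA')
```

[('a44', 'i', 'A')]

With the lazy modifier that quantifier settles for the fewest repetitions that let the rest of the pattern succeed (the atoms after it are unaffected and can still be greedy).
`findall` packs the 3 group values into a tuple for every match.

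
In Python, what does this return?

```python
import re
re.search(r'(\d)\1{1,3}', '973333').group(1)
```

The match spans [2:6] → '3333'.
Captured: group 1 = '3'.

'3'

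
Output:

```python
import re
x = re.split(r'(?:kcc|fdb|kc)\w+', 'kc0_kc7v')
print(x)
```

['', '']

Each match becomes a cut point; 2 segments remain.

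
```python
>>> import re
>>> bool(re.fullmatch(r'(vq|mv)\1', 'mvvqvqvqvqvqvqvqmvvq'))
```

`fullmatch` succeeds only if the pattern covers the string from start to end.
Here the pattern can't cover the whole string, so the call returns None, and `bool(None)` is False.

False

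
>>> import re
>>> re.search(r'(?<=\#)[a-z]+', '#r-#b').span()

(1, 2)

Because the assertion is zero-width, the text it checks is not consumed and won't appear in the result.
`search` walks the string left to right and returns the first match it finds.
The match spans [1:2] → 'r'.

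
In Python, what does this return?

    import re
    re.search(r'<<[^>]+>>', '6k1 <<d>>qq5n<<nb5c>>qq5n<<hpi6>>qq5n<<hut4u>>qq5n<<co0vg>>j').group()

'<<d>>'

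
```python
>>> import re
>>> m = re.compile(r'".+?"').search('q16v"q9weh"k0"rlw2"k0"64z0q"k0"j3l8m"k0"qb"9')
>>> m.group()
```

The match spans [4:11] → '"q9weh"'.

'"q9weh"'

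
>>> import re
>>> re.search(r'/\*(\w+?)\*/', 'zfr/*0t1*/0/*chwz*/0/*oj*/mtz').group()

'/*0t1*/'

Unlike `match`, `search` isn't anchored — it looks for the pattern anywhere in the string.
The match spans [3:10] → '/*0t1*/'.
Captured: group 1 = '0t1'.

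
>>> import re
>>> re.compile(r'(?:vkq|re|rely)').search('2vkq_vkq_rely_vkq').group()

'vkq'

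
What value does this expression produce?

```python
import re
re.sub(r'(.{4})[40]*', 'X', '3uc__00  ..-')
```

Pattern: exactly 4 of any character (captured); then zero or more of one of [40].
Matches: at [0:4] → '3uc_'; at [4:8] → '_00 '; at [8:12] → ' ..-'.
Every occurrence is swapped for 'X'.

'XXX'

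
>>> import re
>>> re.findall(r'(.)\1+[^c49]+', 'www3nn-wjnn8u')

A backreference is literal: `\1` must see the identical characters the first group matched.
Walking the string: at [0:13] match 'www3nn-wjnn8u', group 1 = 'w'.
Because there's exactly one group, `findall` drops the full match and keeps group 1 from the one hit.

['w']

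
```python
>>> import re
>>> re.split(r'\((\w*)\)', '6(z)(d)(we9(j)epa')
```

Matches to split on: at [1:4] → '(z)'; at [4:7] → '(d)'; at [11:14] → '(j)'.
The group in the pattern means `split` returns the separators' captures alongside the pieces.

['6', 'z', '', 'd', '(we9', 'j', 'epa']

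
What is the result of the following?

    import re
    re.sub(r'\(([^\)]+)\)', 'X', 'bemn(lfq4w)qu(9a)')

'bemnXquX'

Matches: at [4:11] → '(lfq4w)'; at [13:17] → '(9a)'.
Each match is replaced by 'X'.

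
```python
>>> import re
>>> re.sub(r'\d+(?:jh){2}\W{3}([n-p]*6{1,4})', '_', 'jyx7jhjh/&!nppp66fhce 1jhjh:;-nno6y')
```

Pattern: one or more of a digit, then the literal 'jh' repeated 2 times, then exactly 3 of a non-word character; then zero or more of a character in [n-p], then 1 to 4 of a literal '6' (captured).
Matches: at [3:17] → '7jhjh/&!nppp66'; at [22:34] → '1jhjh:;-nno6'.
Every occurrence is swapped for '_'.

'jyx_fhce _y'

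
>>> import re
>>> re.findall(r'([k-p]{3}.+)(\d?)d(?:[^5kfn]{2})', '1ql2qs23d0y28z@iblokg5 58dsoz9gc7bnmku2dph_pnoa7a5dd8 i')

Pattern: exactly 3 of a character in [k-p], then one or more of any character (captured); then optionally a digit (captured); then a literal 'd'; then exactly 2 of any character except [5kfn] (non-capturing group).
Walking the string: at [17:54] match 'lokg5 58dsoz9gc7bnmku2dph_pnoa7a5dd8 ', groups = ('lokg5 58dsoz9gc7bnmku2dph_pnoa7a5d', '').
`findall` packs the 2 group values into a tuple for every match.

[('lokg5 58dsoz9gc7bnmku2dph_pnoa7a5d', '')]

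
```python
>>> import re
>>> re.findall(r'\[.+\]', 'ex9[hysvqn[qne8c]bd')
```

['[hysvqn[qne8c]']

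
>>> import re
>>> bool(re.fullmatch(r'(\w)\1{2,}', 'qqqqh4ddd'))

The backreference `\1` re-matches whatever the first group consumed, character for character.
For `fullmatch`, every character of the input must be accounted for by the pattern.
Here the pattern can't cover the whole string, so the call returns None, and `bool(None)` is False.

False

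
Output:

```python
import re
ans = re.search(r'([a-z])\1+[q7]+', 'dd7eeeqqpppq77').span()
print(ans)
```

The backreference `\1` re-matches whatever the first group consumed, character for character.
`re.search` scans for the first position where the pattern succeeds.
The match spans [0:3] → 'dd7'.
Captured: group 1 = 'd'.

(0, 3)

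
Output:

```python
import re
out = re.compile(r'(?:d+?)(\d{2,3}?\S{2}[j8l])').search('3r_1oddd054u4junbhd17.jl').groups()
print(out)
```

('054u4j',)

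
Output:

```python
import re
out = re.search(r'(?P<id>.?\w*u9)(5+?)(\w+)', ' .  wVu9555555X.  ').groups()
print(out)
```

(' wVu9', '5', '55555X')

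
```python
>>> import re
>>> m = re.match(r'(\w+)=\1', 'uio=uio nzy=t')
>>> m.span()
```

After group 1 captures some text, `\1` only succeeds where that same text appears again.
`match` is anchored at position 0; if the pattern doesn't fit there, it returns None.
The match spans [0:7] → 'uio=uio'.
Captured: group 1 = 'uio'.

(0, 7)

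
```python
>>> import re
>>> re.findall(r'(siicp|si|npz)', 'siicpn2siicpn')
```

The regex engine tests alternatives in the order written; an earlier branch that matches wins even if a later one would match more.
With a single group, `findall` returns only what that group captured — 2 items.

['siicp', 'siicp']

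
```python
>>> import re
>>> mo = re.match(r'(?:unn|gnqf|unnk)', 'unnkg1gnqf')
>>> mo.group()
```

'unn'

The regex engine tests alternatives in the order written; an earlier branch that matches wins even if a later one would match more.
`re.match` only tries the pattern at the start of the string.
The match spans [0:3] → 'unn'.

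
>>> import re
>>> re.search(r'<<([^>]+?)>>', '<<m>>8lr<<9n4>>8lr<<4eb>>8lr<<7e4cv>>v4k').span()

(0, 5)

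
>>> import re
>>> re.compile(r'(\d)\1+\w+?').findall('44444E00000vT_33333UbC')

['4', '0', '3']

After group 1 captures some text, `\1` only succeeds where that same text appears again.
Scanning left to right: at [0:6] match '44444E', group 1 = '4'; at [6:12] match '00000v', group 1 = '0'; at [14:20] match '33333U', group 1 = '3'.
`findall` collects group 1 from each match (3 total).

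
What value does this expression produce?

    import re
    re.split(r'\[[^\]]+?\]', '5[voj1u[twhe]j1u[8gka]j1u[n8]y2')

['5', 'j1u', 'j1u', 'y2']

`split` removes every match and returns the 4 fragments in between.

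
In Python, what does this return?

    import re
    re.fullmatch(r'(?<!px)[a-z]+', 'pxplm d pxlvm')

None

The negative lookaround is zero-width — it rules out positions where the adjacent text would match, without consuming anything.
For `fullmatch`, every character of the input must be accounted for by the pattern.
Here the pattern can't cover the whole string, so the call returns None.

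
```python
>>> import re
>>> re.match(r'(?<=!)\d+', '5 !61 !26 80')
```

None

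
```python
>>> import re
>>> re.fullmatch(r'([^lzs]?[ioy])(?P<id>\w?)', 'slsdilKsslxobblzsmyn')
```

None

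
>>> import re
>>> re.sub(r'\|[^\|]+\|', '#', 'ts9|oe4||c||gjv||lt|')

'ts9####'

Every occurrence is swapped for '#'.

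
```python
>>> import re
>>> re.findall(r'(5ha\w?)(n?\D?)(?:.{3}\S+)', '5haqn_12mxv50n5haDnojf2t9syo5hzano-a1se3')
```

[('5haq', 'n_')]

Pattern: the literal '5ha', then optionally a word character (captured); then optionally a literal 'n', then optionally a non-digit (captured); then exactly 3 of any character, then one or more of a non-whitespace character (non-capturing group).
Scanning left to right: at [0:40] match '5haqn_12mxv50n5haDnojf2t9syo5hzano-a1se3', groups = ('5haq', 'n_').
2 groups means the one result is a tuple of 2 captured strings — 1 here.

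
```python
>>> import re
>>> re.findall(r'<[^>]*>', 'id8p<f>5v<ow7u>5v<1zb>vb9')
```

`findall` yields the raw match text (3 of them) because the pattern has no groups.

['<f>', '<ow7u>', '<1zb>']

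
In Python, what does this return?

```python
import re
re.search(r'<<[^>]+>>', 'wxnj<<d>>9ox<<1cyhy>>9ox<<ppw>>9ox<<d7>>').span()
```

(4, 9)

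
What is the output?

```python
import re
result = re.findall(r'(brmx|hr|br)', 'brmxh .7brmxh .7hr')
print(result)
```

The regex engine tests alternatives in the order written; an earlier branch that matches wins even if a later one would match more.
Matches: at [0:4] match 'brmx', group 1 = 'brmx'; at [8:12] match 'brmx', group 1 = 'brmx'; at [16:18] match 'hr', group 1 = 'hr'.
`findall` collects group 1 from each match (3 total).

['brmx', 'brmx', 'hr']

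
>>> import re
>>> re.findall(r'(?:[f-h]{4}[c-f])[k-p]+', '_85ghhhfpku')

['ghhhfpk']

The pattern matches exactly 4 of a character in [f-h], then a character in [c-f] (non-capturing group); then one or more of a character in [k-p].
Since nothing is captured, `findall` lists the 1 matched substring directly.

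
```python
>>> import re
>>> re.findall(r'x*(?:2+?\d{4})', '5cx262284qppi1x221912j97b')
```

['x26228', 'x22191']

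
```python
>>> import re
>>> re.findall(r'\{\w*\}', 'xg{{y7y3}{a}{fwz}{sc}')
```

['{y7y3}', '{a}', '{fwz}', '{sc}']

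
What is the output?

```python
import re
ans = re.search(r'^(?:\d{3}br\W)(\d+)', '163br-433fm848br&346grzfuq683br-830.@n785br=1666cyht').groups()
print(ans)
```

The pattern matches anchored at the start of the string; then exactly 3 of a digit, then the literal 'br', then a non-word character (non-capturing group); then one or more of a digit (captured).
`search` walks the string left to right and returns the first match it finds.
The match spans [0:9] → '163br-433'.
Captured: group 1 = '433'.

('433',)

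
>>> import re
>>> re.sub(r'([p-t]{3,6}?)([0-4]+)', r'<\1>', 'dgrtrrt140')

'dg<rtrrt>'

The replacement refers to a captured group, so each match is rewritten using its own captured text.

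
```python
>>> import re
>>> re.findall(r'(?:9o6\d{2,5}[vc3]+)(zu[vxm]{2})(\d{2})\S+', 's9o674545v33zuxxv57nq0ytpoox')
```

The pattern matches the literal '9o6', then 2 to 5 of a digit, then one or more of one of [vc3] (non-capturing group); then the literal 'zu', then exactly 2 of one of [vxm] (captured); then exactly 2 of a digit (captured); then one or more of a non-whitespace character.
`findall` packs the 2 group values into a tuple for every match.
Nothing in the string satisfies the pattern, so the list is empty.

[]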